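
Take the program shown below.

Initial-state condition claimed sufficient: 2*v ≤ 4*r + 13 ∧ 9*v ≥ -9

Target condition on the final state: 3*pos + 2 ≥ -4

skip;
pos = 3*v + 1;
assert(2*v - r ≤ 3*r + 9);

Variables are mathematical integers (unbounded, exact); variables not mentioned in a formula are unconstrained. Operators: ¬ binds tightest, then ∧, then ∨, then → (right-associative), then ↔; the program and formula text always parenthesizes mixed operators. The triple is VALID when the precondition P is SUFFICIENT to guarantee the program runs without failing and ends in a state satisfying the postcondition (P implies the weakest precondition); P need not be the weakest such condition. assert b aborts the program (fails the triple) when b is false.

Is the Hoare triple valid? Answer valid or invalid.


Working backward. After the program, the postcondition 3*pos + 2 ≥ -4 must hold; in canonical form it is 3*pos ≥ -6.
Before assert 2*v - r ≤ 3*r + 9: 2*v ≤ 4*r + 9 ∧ 3*pos ≥ -6
Before pos := 3*v + 1: 2*v ≤ 4*r + 9 ∧ 9*v ≥ -9
Before skip: 2*v ≤ 4*r + 9 ∧ 9*v ≥ -9
The weakest precondition is 2*v ≤ 4*r + 9 ∧ 9*v ≥ -9.
Check whether 2*v ≤ 4*r + 13 ∧ 9*v ≥ -9 implies it.
Countermodel: at the initial state r = 0, v = 5, the precondition holds but the weakest precondition fails.
Answer: invalid


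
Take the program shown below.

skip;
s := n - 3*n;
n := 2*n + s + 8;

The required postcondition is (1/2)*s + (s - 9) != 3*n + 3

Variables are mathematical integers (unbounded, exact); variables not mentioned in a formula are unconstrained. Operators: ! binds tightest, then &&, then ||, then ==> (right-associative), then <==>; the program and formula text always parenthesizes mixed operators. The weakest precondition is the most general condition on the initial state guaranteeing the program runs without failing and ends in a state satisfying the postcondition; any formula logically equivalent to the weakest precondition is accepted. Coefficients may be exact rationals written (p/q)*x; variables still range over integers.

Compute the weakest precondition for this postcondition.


Working backward. After the program, the postcondition (1/2)*s + (s - 9) != 3*n + 3 must hold; in canonical form it is (3/2)*s != 3*n + 12.
Before n := 2*n + s + 8: 6*n + (3/2)*s != -36
Before s := n - 3*n: 3*n != -36
Before skip: 3*n != -36
Answer: WP = 3*n != -36


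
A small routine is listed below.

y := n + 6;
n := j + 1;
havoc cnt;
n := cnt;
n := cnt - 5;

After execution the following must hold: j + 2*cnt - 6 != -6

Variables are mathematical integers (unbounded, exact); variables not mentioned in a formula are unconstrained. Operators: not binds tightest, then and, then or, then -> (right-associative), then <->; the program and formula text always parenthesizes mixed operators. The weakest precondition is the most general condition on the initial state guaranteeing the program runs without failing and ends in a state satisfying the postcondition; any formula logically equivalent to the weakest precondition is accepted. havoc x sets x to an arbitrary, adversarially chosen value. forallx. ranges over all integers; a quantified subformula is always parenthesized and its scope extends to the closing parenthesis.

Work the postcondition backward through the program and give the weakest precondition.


Working backward. After the program, the postcondition j + 2*cnt - 6 != -6 must hold; in canonical form it is 2*cnt + j != 0.
Before n := cnt - 5: 2*cnt + j != 0
Before n := cnt: 2*cnt + j != 0
Before havoc cnt: forall cnt_1. 2*cnt_1 + j != 0
Before n := j + 1: forall cnt_1. 2*cnt_1 + j != 0
Before y := n + 6: forall cnt_1. 2*cnt_1 + j != 0
Answer: WP = forall cnt_1. 2*cnt_1 + j != 0


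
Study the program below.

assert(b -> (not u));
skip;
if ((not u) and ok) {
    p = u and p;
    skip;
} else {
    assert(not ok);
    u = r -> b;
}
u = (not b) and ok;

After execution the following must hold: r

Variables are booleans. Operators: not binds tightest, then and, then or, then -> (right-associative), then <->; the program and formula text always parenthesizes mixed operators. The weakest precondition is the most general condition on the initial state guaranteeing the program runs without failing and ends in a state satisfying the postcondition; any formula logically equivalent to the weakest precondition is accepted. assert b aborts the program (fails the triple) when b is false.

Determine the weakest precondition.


Working backward. After the program, r must hold.
Before u := (not b) and ok: r
Then branch requires r; else branch requires (not ok) and r.
Before the if: (((not u) and ok) -> r) and ((not ((not u) and ok)) -> ((not ok) and r))
Before skip: (((not u) and ok) -> r) and ((not ((not u) and ok)) -> ((not ok) and r))
Before assert b -> (not u): (b -> (not u)) and (((not u) and ok) -> r) and ((not ((not u) and ok)) -> ((not ok) and r))
Answer: WP = (b -> (not u)) and (((not u) and ok) -> r) and ((not ((not u) and ok)) -> ((not ok) and r))


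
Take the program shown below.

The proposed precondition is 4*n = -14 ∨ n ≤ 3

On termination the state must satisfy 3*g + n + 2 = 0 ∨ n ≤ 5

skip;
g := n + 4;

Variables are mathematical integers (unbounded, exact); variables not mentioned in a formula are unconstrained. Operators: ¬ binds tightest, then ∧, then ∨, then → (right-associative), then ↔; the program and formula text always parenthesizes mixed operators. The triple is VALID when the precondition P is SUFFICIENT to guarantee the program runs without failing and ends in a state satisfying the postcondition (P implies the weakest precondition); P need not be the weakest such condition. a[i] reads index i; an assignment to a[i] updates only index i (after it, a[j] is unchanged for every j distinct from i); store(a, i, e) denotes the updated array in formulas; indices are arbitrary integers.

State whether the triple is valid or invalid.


Working backward. After the program, the postcondition 3*g + n + 2 = 0 ∨ n ≤ 5 must hold; in canonical form it is 3*g + n = -2 ∨ n ≤ 5.
Before g := n + 4: 4*n = -14 ∨ n ≤ 5
Before skip: 4*n = -14 ∨ n ≤ 5
The weakest precondition is 4*n = -14 ∨ n ≤ 5.
Check whether 4*n = -14 ∨ n ≤ 3 implies it.
Every state satisfying the precondition satisfies the weakest precondition: the implication holds.
Answer: valid


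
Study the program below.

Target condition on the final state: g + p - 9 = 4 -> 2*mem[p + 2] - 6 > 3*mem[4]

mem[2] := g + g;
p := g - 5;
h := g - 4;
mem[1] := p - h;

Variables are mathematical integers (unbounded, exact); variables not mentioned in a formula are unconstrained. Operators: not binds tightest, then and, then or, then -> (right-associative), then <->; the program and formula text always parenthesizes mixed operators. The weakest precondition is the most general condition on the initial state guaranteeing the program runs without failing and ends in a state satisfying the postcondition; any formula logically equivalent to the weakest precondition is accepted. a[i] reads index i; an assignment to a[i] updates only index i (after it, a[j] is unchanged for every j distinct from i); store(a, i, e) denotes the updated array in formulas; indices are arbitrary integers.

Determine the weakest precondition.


Working backward. After the program, the postcondition g + p - 9 = 4 -> 2*mem[p + 2] - 6 > 3*mem[4] must hold; in canonical form it is g + p = 13 -> 2*mem[p + 2] > 3*mem[4] + 6.
Before mem[1] := p - h: g + p = 13 -> 2*store(mem, 1, -h + p)[p + 2] > 3*mem[4] + 6
Before h := g - 4: g + p = 13 -> 2*store(mem, 1, -g + p + 4)[p + 2] > 3*mem[4] + 6
Before p := g - 5: 2*g = 18 -> 2*store(mem, 1, -1)[g - 3] > 3*mem[4] + 6
Before mem[2] := g + g: 2*g = 18 -> 2*store(store(mem, 2, 2*g), 1, -1)[g - 3] > 3*mem[4] + 6
Answer: WP = 2*g = 18 -> 2*store(store(mem, 2, 2*g), 1, -1)[g - 3] > 3*mem[4] + 6


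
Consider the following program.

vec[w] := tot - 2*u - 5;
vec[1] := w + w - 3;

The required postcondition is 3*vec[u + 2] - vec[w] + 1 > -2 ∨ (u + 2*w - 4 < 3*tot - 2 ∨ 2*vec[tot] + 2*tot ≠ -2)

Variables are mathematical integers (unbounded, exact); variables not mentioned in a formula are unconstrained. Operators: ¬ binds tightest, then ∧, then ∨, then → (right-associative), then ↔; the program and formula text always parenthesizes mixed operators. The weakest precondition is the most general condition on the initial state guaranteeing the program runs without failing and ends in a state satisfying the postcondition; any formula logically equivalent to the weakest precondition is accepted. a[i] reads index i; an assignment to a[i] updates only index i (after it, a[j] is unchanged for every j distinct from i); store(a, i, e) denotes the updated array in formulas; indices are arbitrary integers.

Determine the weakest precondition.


Working backward. After the program, the postcondition 3*vec[u + 2] - vec[w] + 1 > -2 ∨ (u + 2*w - 4 < 3*tot - 2 ∨ 2*vec[tot] + 2*tot ≠ -2) must hold; in canonical form it is 3*vec[u + 2] > vec[w] - 3 ∨ u + 2*w < 3*tot + 2 ∨ 2*vec[tot] + 2*tot ≠ -2.
Before vec[1] := w + w - 3: 3*store(vec, 1, 2*w - 3)[u + 2] > store(vec, 1, 2*w - 3)[w] - 3 ∨ u + 2*w < 3*tot + 2 ∨ 2*store(vec, 1, 2*w - 3)[tot] + 2*tot ≠ -2
Before vec[w] := tot - 2*u - 5: 3*store(store(vec, w, tot - 2*u - 5), 1, 2*w - 3)[u + 2] > store(store(vec, w, tot - 2*u - 5), 1, 2*w - 3)[w] - 3 ∨ u + 2*w < 3*tot + 2 ∨ 2*store(store(vec, w, tot - 2*u - 5), 1, 2*w - 3)[tot] + 2*tot ≠ -2
Answer: WP = 3*store(store(vec, w, tot - 2*u - 5), 1, 2*w - 3)[u + 2] > store(store(vec, w, tot - 2*u - 5), 1, 2*w - 3)[w] - 3 ∨ u + 2*w < 3*tot + 2 ∨ 2*store(store(vec, w, tot - 2*u - 5), 1, 2*w - 3)[tot] + 2*tot ≠ -2


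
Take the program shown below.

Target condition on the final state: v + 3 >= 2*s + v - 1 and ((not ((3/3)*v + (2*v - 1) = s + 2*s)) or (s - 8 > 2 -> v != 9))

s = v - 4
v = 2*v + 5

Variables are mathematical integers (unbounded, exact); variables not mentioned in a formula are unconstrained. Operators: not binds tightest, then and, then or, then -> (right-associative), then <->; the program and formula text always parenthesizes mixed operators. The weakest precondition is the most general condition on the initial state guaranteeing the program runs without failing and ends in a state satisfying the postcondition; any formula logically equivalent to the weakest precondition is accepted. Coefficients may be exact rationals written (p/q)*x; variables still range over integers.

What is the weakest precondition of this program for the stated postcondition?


Working backward. After the program, the postcondition v + 3 >= 2*s + v - 1 and ((not ((3/3)*v + (2*v - 1) = s + 2*s)) or (s - 8 > 2 -> v != 9)) must hold; in canonical form it is 2*s <= 4 and ((not (3*v = 3*s + 1)) or (s > 10 -> v != 9)).
Before v := 2*v + 5: 2*s <= 4 and ((not (6*v = 3*s - 14)) or (s > 10 -> 2*v != 4))
Before s := v - 4: 2*v <= 12 and ((not (3*v = -26)) or (v > 14 -> 2*v != 4))
Answer: WP = 2*v <= 12 and ((not (3*v = -26)) or (v > 14 -> 2*v != 4))


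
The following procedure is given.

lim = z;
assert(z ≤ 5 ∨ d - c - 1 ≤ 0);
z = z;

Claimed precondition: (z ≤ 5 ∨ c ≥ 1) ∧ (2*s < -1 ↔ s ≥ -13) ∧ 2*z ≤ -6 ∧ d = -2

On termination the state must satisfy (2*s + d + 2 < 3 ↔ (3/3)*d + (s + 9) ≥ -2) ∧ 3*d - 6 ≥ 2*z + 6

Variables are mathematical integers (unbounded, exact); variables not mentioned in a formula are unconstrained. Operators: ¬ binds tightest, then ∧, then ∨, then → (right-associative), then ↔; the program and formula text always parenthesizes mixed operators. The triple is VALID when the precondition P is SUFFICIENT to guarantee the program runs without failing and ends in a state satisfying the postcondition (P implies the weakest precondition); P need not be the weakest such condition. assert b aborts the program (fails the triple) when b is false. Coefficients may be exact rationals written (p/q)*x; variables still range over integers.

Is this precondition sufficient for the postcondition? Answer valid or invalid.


Working backward. After the program, the postcondition (2*s + d + 2 < 3 ↔ (3/3)*d + (s + 9) ≥ -2) ∧ 3*d - 6 ≥ 2*z + 6 must hold; in canonical form it is (d + 2*s < 1 ↔ d + s ≥ -11) ∧ 3*d ≥ 2*z + 12.
Before z := z: (d + 2*s < 1 ↔ d + s ≥ -11) ∧ 3*d ≥ 2*z + 12
Before assert z ≤ 5 ∨ d - c - 1 ≤ 0: (z ≤ 5 ∨ d ≤ c + 1) ∧ (d + 2*s < 1 ↔ d + s ≥ -11) ∧ 3*d ≥ 2*z + 12
Before lim := z: (z ≤ 5 ∨ d ≤ c + 1) ∧ (d + 2*s < 1 ↔ d + s ≥ -11) ∧ 3*d ≥ 2*z + 12
The weakest precondition is (z ≤ 5 ∨ d ≤ c + 1) ∧ (d + 2*s < 1 ↔ d + s ≥ -11) ∧ 3*d ≥ 2*z + 12.
Check whether (z ≤ 5 ∨ c ≥ 1) ∧ (2*s < -1 ↔ s ≥ -13) ∧ 2*z ≤ -6 ∧ d = -2 implies it.
Countermodel: at the initial state c = -4, d = -2, s = -1, z = -3, the precondition holds but the weakest precondition fails.
Answer: invalid


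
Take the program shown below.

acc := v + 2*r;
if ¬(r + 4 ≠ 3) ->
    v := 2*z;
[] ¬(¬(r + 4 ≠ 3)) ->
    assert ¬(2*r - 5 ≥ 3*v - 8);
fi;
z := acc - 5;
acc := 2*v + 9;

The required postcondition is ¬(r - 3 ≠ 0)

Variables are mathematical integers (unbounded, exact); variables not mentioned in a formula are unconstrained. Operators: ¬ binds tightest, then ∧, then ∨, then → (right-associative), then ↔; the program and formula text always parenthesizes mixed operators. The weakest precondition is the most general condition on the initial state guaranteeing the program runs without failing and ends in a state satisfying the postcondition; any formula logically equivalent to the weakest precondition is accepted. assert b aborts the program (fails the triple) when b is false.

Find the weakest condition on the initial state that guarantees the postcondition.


Working backward. After the program, the postcondition ¬(r - 3 ≠ 0) must hold; in canonical form it is ¬(r ≠ 3).
Before acc := 2*v + 9: ¬(r ≠ 3)
Before z := acc - 5: ¬(r ≠ 3)
Then branch requires ¬(r ≠ 3); else branch requires (¬(2*r ≥ 3*v - 3)) ∧ (¬(r ≠ 3)).
Before the if: ((¬(r ≠ -1)) → (¬(r ≠ 3))) ∧ (r ≠ -1 → ((¬(2*r ≥ 3*v - 3)) ∧ (¬(r ≠ 3))))
Before acc := v + 2*r: ((¬(r ≠ -1)) → (¬(r ≠ 3))) ∧ (r ≠ -1 → ((¬(2*r ≥ 3*v - 3)) ∧ (¬(r ≠ 3))))
Answer: WP = ((¬(r ≠ -1)) → (¬(r ≠ 3))) ∧ (r ≠ -1 → ((¬(2*r ≥ 3*v - 3)) ∧ (¬(r ≠ 3))))


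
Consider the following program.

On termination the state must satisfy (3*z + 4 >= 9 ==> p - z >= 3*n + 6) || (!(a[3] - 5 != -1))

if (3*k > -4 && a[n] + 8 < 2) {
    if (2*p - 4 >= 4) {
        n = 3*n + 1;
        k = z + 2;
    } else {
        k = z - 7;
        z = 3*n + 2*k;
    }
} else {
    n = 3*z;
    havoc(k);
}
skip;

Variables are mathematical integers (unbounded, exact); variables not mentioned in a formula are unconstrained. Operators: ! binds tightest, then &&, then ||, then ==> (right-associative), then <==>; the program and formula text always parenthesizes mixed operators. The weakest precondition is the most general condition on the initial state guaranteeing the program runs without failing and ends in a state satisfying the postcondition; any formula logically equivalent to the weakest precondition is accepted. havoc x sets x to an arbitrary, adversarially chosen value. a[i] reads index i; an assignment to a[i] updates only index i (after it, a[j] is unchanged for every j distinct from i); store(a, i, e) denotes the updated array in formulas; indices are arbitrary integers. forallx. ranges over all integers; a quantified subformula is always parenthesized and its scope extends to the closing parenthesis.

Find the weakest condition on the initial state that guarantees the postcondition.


Working backward. After the program, the postcondition (3*z + 4 >= 9 ==> p - z >= 3*n + 6) || (!(a[3] - 5 != -1)) must hold; in canonical form it is (3*z >= 5 ==> p >= 3*n + z + 6) || (!(a[3] != 4)).
Before skip: (3*z >= 5 ==> p >= 3*n + z + 6) || (!(a[3] != 4))
Then branch requires (2*p >= 8 ==> ((3*z >= 5 ==> p >= 9*n + z + 9) || (!(a[3] != 4)))) && ((!(2*p >= 8)) ==> ((9*n + 6*z >= 47 ==> p >= 6*n + 2*z - 8) || (!(a[3] != 4)))); else branch requires (3*z >= 5 ==> p >= 10*z + 6) || (!(a[3] != 4)).
Before the if: ((3*k > -4 && a[n] < -6) ==> ((2*p >= 8 ==> ((3*z >= 5 ==> p >= 9*n + z + 9) || (!(a[3] != 4)))) && ((!(2*p >= 8)) ==> ((9*n + 6*z >= 47 ==> p >= 6*n + 2*z - 8) || (!(a[3] != 4)))))) && ((!(3*k > -4 && a[n] < -6)) ==> ((3*z >= 5 ==> p >= 10*z + 6) || (!(a[3] != 4))))
Answer: WP = ((3*k > -4 && a[n] < -6) ==> ((2*p >= 8 ==> ((3*z >= 5 ==> p >= 9*n + z + 9) || (!(a[3] != 4)))) && ((!(2*p >= 8)) ==> ((9*n + 6*z >= 47 ==> p >= 6*n + 2*z - 8) || (!(a[3] != 4)))))) && ((!(3*k > -4 && a[n] < -6)) ==> ((3*z >= 5 ==> p >= 10*z + 6) || (!(a[3] != 4))))


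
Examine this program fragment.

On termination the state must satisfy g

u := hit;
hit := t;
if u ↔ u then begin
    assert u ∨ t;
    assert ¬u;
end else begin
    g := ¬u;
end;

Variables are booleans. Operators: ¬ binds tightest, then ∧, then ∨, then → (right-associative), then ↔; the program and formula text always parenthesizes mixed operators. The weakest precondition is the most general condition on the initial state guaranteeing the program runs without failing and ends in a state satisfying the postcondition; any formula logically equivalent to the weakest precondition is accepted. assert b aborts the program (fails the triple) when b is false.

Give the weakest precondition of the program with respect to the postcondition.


Working backward. After the program, g must hold.
Then branch requires (u ∨ t) ∧ (¬u) ∧ g; else branch requires ¬u.
Before the if: (u ∨ t) ∧ (¬u) ∧ g
Before hit := t: (u ∨ t) ∧ (¬u) ∧ g
Before u := hit: (hit ∨ t) ∧ (¬hit) ∧ g
Answer: WP = (hit ∨ t) ∧ (¬hit) ∧ g


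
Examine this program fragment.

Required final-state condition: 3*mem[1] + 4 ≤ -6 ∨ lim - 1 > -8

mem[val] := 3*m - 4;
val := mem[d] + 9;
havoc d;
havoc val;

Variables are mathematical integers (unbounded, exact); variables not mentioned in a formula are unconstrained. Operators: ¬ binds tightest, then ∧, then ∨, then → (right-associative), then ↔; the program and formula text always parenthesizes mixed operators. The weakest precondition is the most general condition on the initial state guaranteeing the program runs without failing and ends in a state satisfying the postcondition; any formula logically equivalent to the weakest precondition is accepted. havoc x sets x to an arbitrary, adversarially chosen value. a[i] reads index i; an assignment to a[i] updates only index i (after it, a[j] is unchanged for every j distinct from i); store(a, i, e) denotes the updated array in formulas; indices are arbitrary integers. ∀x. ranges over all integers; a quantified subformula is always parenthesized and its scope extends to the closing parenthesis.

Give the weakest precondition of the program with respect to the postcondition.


Working backward. After the program, the postcondition 3*mem[1] + 4 ≤ -6 ∨ lim - 1 > -8 must hold; in canonical form it is 3*mem[1] ≤ -10 ∨ lim > -7.
Before havoc val: 3*mem[1] ≤ -10 ∨ lim > -7
Before havoc d: 3*mem[1] ≤ -10 ∨ lim > -7
Before val := mem[d] + 9: 3*mem[1] ≤ -10 ∨ lim > -7
Before mem[val] := 3*m - 4: 3*store(mem, val, 3*m - 4)[1] ≤ -10 ∨ lim > -7
Answer: WP = 3*store(mem, val, 3*m - 4)[1] ≤ -10 ∨ lim > -7


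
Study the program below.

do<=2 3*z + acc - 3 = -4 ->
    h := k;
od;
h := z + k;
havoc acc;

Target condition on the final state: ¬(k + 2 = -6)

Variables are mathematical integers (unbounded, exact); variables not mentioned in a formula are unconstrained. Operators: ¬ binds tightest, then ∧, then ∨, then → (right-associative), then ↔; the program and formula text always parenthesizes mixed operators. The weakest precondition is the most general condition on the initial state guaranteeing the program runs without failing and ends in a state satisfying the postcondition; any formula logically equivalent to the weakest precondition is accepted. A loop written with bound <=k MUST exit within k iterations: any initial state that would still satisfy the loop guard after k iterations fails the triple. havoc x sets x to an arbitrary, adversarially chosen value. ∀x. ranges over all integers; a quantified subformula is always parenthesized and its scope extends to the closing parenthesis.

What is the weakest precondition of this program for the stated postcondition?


Working backward. After the program, the postcondition ¬(k + 2 = -6) must hold; in canonical form it is ¬(k = -8).
Before havoc acc: ¬(k = -8)
Before h := z + k: ¬(k = -8)
Before the loop (bound <=2), unroll the exhaustion recursion (WP_0 = exit-now case; WP_j = one more guarded iteration, up to j = 2):
  WP_0: (¬(acc + 3*z = -1)) ∧ (¬(k = -8))
  WP_1: (acc + 3*z = -1 → ((¬(acc + 3*z = -1)) ∧ (¬(k = -8)))) ∧ ((¬(acc + 3*z = -1)) → (¬(k = -8)))
  WP_2: (acc + 3*z = -1 → ((acc + 3*z = -1 → ((¬(acc + 3*z = -1)) ∧ (¬(k = -8)))) ∧ ((¬(acc + 3*z = -1)) → (¬(k = -8))))) ∧ ((¬(acc + 3*z = -1)) → (¬(k = -8)))
So before the loop: (acc + 3*z = -1 → ((acc + 3*z = -1 → ((¬(acc + 3*z = -1)) ∧ (¬(k = -8)))) ∧ ((¬(acc + 3*z = -1)) → (¬(k = -8))))) ∧ ((¬(acc + 3*z = -1)) → (¬(k = -8)))
Answer: WP = (acc + 3*z = -1 → ((acc + 3*z = -1 → ((¬(acc + 3*z = -1)) ∧ (¬(k = -8)))) ∧ ((¬(acc + 3*z = -1)) → (¬(k = -8))))) ∧ ((¬(acc + 3*z = -1)) → (¬(k = -8)))


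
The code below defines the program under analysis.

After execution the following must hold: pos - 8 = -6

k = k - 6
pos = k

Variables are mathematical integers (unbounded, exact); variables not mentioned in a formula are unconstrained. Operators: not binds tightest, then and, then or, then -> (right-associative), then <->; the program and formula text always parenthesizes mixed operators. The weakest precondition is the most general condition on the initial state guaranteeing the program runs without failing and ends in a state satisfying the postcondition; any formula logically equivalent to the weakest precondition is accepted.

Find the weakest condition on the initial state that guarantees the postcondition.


Working backward. After the program, the postcondition pos - 8 = -6 must hold; in canonical form it is pos = 2.
Before pos := k: k = 2
Before k := k - 6: k = 8
Answer: WP = k = 8


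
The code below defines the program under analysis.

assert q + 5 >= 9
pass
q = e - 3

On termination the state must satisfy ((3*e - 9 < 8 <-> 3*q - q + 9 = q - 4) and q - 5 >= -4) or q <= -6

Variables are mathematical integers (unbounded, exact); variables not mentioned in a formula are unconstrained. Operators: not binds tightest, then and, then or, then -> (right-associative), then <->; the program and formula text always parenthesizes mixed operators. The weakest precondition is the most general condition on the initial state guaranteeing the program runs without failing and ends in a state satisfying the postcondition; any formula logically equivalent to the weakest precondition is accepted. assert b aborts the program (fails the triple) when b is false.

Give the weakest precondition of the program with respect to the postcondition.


Working backward. After the program, the postcondition ((3*e - 9 < 8 <-> 3*q - q + 9 = q - 4) and q - 5 >= -4) or q <= -6 must hold; in canonical form it is ((3*e < 17 <-> q = -13) and q >= 1) or q <= -6.
Before q := e - 3: ((3*e < 17 <-> e = -10) and e >= 4) or e <= -3
Before skip: ((3*e < 17 <-> e = -10) and e >= 4) or e <= -3
Before assert q + 5 >= 9: q >= 4 and (((3*e < 17 <-> e = -10) and e >= 4) or e <= -3)
Answer: WP = q >= 4 and (((3*e < 17 <-> e = -10) and e >= 4) or e <= -3)


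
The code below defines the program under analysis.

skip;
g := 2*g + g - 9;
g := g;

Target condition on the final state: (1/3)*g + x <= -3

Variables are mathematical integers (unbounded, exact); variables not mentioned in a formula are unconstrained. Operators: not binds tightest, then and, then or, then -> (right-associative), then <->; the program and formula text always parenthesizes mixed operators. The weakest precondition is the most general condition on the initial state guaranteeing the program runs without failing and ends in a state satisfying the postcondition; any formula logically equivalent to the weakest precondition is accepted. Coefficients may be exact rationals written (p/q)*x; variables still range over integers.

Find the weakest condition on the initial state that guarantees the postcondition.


Working backward. After the program, (1/3)*g + x <= -3 must hold.
Before g := g: (1/3)*g + x <= -3
Before g := 2*g + g - 9: g + x <= 0
Before skip: g + x <= 0
Answer: WP = g + x <= 0


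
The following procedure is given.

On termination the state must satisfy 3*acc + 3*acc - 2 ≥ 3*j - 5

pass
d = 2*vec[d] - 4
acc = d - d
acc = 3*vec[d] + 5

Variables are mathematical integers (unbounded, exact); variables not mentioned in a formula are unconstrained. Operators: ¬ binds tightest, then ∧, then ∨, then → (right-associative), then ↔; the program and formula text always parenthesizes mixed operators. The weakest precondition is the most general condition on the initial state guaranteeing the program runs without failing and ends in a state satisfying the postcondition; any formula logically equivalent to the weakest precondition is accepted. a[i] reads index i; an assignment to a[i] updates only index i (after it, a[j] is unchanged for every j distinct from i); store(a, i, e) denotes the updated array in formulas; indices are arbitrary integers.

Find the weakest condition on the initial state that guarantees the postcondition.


Working backward. After the program, the postcondition 3*acc + 3*acc - 2 ≥ 3*j - 5 must hold; in canonical form it is 6*acc ≥ 3*j - 3.
Before acc := 3*vec[d] + 5: 18*vec[d] ≥ 3*j - 33
Before acc := d - d: 18*vec[d] ≥ 3*j - 33
Before d := 2*vec[d] - 4: 18*vec[2*vec[d] - 4] ≥ 3*j - 33
Before skip: 18*vec[2*vec[d] - 4] ≥ 3*j - 33
Answer: WP = 18*vec[2*vec[d] - 4] ≥ 3*j - 33


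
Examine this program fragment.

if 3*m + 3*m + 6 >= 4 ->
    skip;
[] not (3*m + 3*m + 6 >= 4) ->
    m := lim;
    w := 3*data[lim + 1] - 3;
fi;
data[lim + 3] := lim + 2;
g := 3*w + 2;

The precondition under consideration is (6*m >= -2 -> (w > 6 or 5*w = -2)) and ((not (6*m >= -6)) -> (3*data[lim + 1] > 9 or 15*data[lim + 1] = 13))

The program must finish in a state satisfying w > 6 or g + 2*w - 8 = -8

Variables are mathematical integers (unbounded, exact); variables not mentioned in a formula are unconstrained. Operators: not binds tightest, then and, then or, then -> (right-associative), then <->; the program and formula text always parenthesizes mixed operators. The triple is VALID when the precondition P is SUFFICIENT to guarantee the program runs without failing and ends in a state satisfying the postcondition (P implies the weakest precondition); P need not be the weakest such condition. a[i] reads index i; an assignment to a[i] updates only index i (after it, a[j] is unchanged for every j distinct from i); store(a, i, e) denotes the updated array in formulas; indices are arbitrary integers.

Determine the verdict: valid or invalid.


Working backward. After the program, the postcondition w > 6 or g + 2*w - 8 = -8 must hold; in canonical form it is w > 6 or g + 2*w = 0.
Before g := 3*w + 2: w > 6 or 5*w = -2
Before data[lim + 3] := lim + 2: w > 6 or 5*w = -2
Then branch requires w > 6 or 5*w = -2; else branch requires 3*data[lim + 1] > 9 or 15*data[lim + 1] = 13.
Before the if: (6*m >= -2 -> (w > 6 or 5*w = -2)) and ((not (6*m >= -2)) -> (3*data[lim + 1] > 9 or 15*data[lim + 1] = 13))
The weakest precondition is (6*m >= -2 -> (w > 6 or 5*w = -2)) and ((not (6*m >= -2)) -> (3*data[lim + 1] > 9 or 15*data[lim + 1] = 13)).
Check whether (6*m >= -2 -> (w > 6 or 5*w = -2)) and ((not (6*m >= -6)) -> (3*data[lim + 1] > 9 or 15*data[lim + 1] = 13)) implies it.
Countermodel: at the initial state data = {[0] = 3, elsewhere 3}, lim = -1, m = -1, w = 0, the precondition holds but the weakest precondition fails.
Answer: invalid


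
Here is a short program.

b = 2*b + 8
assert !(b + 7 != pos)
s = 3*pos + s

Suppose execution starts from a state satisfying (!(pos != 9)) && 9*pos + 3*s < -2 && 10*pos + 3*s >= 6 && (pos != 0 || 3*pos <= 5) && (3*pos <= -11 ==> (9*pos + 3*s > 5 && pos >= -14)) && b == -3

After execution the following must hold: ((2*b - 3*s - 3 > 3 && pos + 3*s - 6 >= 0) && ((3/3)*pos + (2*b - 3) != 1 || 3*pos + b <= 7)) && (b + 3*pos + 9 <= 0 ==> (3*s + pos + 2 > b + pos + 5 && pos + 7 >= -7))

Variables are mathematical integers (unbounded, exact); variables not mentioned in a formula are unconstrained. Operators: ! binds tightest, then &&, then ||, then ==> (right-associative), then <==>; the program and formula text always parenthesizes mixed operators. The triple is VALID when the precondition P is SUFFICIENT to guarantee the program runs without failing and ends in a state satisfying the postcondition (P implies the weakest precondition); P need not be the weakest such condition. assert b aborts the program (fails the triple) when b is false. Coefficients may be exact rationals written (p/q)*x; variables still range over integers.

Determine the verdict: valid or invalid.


Working backward. After the program, the postcondition ((2*b - 3*s - 3 > 3 && pos + 3*s - 6 >= 0) && ((3/3)*pos + (2*b - 3) != 1 || 3*pos + b <= 7)) && (b + 3*pos + 9 <= 0 ==> (3*s + pos + 2 > b + pos + 5 && pos + 7 >= -7)) must hold; in canonical form it is 2*b > 3*s + 6 && pos + 3*s >= 6 && (2*b + pos != 4 || b + 3*pos <= 7) && (b + 3*pos <= -9 ==> (3*s > b + 3 && pos >= -14)).
Before s := 3*pos + s: 2*b > 9*pos + 3*s + 6 && 10*pos + 3*s >= 6 && (2*b + pos != 4 || b + 3*pos <= 7) && (b + 3*pos <= -9 ==> (9*pos + 3*s > b + 3 && pos >= -14))
Before assert !(b + 7 != pos): (!(b != pos - 7)) && 2*b > 9*pos + 3*s + 6 && 10*pos + 3*s >= 6 && (2*b + pos != 4 || b + 3*pos <= 7) && (b + 3*pos <= -9 ==> (9*pos + 3*s > b + 3 && pos >= -14))
Before b := 2*b + 8: (!(2*b != pos - 15)) && 4*b > 9*pos + 3*s - 10 && 10*pos + 3*s >= 6 && (4*b + pos != -12 || 2*b + 3*pos <= -1) && (2*b + 3*pos <= -17 ==> (9*pos + 3*s > 2*b + 11 && pos >= -14))
The weakest precondition is (!(2*b != pos - 15)) && 4*b > 9*pos + 3*s - 10 && 10*pos + 3*s >= 6 && (4*b + pos != -12 || 2*b + 3*pos <= -1) && (2*b + 3*pos <= -17 ==> (9*pos + 3*s > 2*b + 11 && pos >= -14)).
Check whether (!(pos != 9)) && 9*pos + 3*s < -2 && 10*pos + 3*s >= 6 && (pos != 0 || 3*pos <= 5) && (3*pos <= -11 ==> (9*pos + 3*s > 5 && pos >= -14)) && b == -3 implies it.
Every state satisfying the precondition satisfies the weakest precondition: the implication holds.
Answer: valid


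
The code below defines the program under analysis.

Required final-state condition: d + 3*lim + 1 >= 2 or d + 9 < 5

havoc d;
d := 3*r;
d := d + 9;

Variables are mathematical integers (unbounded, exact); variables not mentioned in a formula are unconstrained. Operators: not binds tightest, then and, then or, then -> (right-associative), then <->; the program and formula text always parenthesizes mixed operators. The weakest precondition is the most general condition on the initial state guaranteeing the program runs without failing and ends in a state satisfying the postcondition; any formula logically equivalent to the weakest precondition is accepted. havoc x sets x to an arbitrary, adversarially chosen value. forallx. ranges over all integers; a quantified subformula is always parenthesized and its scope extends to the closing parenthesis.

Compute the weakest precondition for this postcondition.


Working backward. After the program, the postcondition d + 3*lim + 1 >= 2 or d + 9 < 5 must hold; in canonical form it is d + 3*lim >= 1 or d < -4.
Before d := d + 9: d + 3*lim >= -8 or d < -13
Before d := 3*r: 3*lim + 3*r >= -8 or 3*r < -13
Before havoc d: 3*lim + 3*r >= -8 or 3*r < -13
Answer: WP = 3*lim + 3*r >= -8 or 3*r < -13


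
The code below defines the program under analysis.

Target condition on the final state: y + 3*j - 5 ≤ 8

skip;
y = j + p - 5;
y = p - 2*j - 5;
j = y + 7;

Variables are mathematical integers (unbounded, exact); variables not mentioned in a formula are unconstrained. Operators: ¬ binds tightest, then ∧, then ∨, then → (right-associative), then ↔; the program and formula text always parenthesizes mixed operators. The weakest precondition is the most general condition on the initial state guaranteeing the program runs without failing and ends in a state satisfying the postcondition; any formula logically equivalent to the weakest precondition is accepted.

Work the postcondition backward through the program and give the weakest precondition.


Working backward. After the program, the postcondition y + 3*j - 5 ≤ 8 must hold; in canonical form it is 3*j + y ≤ 13.
Before j := y + 7: 4*y ≤ -8
Before y := p - 2*j - 5: 4*p ≤ 8*j + 12
Before y := j + p - 5: 4*p ≤ 8*j + 12
Before skip: 4*p ≤ 8*j + 12
Answer: WP = 4*p ≤ 8*j + 12


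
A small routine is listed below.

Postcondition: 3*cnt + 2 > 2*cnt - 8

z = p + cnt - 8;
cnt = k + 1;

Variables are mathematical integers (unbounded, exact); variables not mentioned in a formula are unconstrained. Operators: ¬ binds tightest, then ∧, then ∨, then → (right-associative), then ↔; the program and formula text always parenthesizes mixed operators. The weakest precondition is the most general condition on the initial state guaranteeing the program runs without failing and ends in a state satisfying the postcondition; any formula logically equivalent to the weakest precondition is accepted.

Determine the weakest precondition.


Working backward. After the program, the postcondition 3*cnt + 2 > 2*cnt - 8 must hold; in canonical form it is cnt > -10.
Before cnt := k + 1: k > -11
Before z := p + cnt - 8: k > -11
Answer: WP = k > -11


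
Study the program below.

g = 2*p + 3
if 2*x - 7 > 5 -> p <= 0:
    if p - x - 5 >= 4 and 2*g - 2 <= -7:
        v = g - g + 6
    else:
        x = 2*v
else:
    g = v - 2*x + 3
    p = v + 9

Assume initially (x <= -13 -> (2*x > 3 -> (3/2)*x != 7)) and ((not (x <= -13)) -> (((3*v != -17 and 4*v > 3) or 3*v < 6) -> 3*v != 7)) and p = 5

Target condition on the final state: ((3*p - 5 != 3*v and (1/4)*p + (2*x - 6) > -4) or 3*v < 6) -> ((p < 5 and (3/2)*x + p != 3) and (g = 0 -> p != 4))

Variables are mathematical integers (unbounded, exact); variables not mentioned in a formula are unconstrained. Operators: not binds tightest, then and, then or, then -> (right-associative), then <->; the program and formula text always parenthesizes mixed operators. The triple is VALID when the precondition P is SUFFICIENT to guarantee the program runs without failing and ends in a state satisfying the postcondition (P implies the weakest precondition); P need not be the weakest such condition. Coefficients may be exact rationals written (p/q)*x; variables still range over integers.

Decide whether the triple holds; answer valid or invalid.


Working backward. After the program, the postcondition ((3*p - 5 != 3*v and (1/4)*p + (2*x - 6) > -4) or 3*v < 6) -> ((p < 5 and (3/2)*x + p != 3) and (g = 0 -> p != 4)) must hold; in canonical form it is ((3*p != 3*v + 5 and (1/4)*p + 2*x > 2) or 3*v < 6) -> (p < 5 and p + (3/2)*x != 3 and (g = 0 -> p != 4)).
Then branch requires ((p >= x + 9 and 2*g <= -5) -> ((3*p != 23 and (1/4)*p + 2*x > 2) -> (p < 5 and p + (3/2)*x != 3 and (g = 0 -> p != 4)))) and ((not (p >= x + 9 and 2*g <= -5)) -> (((3*p != 3*v + 5 and (1/4)*p + 4*v > 2) or 3*v < 6) -> (p < 5 and p + 3*v != 3 and (g = 0 -> p != 4)))); else branch requires ((1/4)*v + 2*x > -1/4 or 3*v < 6) -> (v < -4 and v + (3/2)*x != -6 and (v = 2*x - 3 -> v != -5)).
Before the if: ((2*x > 12 -> p <= 0) -> (((p >= x + 9 and 2*g <= -5) -> ((3*p != 23 and (1/4)*p + 2*x > 2) -> (p < 5 and p + (3/2)*x != 3 and (g = 0 -> p != 4)))) and ((not (p >= x + 9 and 2*g <= -5)) -> (((3*p != 3*v + 5 and (1/4)*p + 4*v > 2) or 3*v < 6) -> (p < 5 and p + 3*v != 3 and (g = 0 -> p != 4)))))) and ((not (2*x > 12 -> p <= 0)) -> (((1/4)*v + 2*x > -1/4 or 3*v < 6) -> (v < -4 and v + (3/2)*x != -6 and (v = 2*x - 3 -> v != -5))))
Before g := 2*p + 3: ((2*x > 12 -> p <= 0) -> (((p >= x + 9 and 4*p <= -11) -> ((3*p != 23 and (1/4)*p + 2*x > 2) -> (p < 5 and p + (3/2)*x != 3 and (2*p = -3 -> p != 4)))) and ((not (p >= x + 9 and 4*p <= -11)) -> (((3*p != 3*v + 5 and (1/4)*p + 4*v > 2) or 3*v < 6) -> (p < 5 and p + 3*v != 3 and (2*p = -3 -> p != 4)))))) and ((not (2*x > 12 -> p <= 0)) -> (((1/4)*v + 2*x > -1/4 or 3*v < 6) -> (v < -4 and v + (3/2)*x != -6 and (v = 2*x - 3 -> v != -5))))
The weakest precondition is ((2*x > 12 -> p <= 0) -> (((p >= x + 9 and 4*p <= -11) -> ((3*p != 23 and (1/4)*p + 2*x > 2) -> (p < 5 and p + (3/2)*x != 3 and (2*p = -3 -> p != 4)))) and ((not (p >= x + 9 and 4*p <= -11)) -> (((3*p != 3*v + 5 and (1/4)*p + 4*v > 2) or 3*v < 6) -> (p < 5 and p + 3*v != 3 and (2*p = -3 -> p != 4)))))) and ((not (2*x > 12 -> p <= 0)) -> (((1/4)*v + 2*x > -1/4 or 3*v < 6) -> (v < -4 and v + (3/2)*x != -6 and (v = 2*x - 3 -> v != -5)))).
Check whether (x <= -13 -> (2*x > 3 -> (3/2)*x != 7)) and ((not (x <= -13)) -> (((3*v != -17 and 4*v > 3) or 3*v < 6) -> 3*v != 7)) and p = 5 implies it.
Countermodel: at the initial state p = 5, v = -8, x = 1, the precondition holds but the weakest precondition fails.
Answer: invalid


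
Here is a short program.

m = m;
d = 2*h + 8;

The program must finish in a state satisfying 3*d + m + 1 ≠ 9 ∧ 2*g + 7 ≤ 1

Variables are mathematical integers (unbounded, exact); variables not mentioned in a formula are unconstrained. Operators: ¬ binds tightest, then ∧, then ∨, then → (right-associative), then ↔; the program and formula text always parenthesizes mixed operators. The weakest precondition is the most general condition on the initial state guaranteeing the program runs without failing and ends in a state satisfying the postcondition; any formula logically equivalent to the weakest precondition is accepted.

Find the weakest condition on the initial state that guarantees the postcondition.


Working backward. After the program, the postcondition 3*d + m + 1 ≠ 9 ∧ 2*g + 7 ≤ 1 must hold; in canonical form it is 3*d + m ≠ 8 ∧ 2*g ≤ -6.
Before d := 2*h + 8: 6*h + m ≠ -16 ∧ 2*g ≤ -6
Before m := m: 6*h + m ≠ -16 ∧ 2*g ≤ -6
Answer: WP = 6*h + m ≠ -16 ∧ 2*g ≤ -6


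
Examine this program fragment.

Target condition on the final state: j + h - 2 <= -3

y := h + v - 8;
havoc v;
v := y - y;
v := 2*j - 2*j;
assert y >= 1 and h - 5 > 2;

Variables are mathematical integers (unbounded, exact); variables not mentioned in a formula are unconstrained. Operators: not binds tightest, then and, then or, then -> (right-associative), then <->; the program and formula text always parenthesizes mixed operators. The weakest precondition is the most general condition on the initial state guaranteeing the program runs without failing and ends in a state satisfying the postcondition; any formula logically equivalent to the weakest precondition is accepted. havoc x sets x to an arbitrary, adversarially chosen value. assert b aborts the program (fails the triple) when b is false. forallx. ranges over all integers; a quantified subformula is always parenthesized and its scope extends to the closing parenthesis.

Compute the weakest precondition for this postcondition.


Working backward. After the program, the postcondition j + h - 2 <= -3 must hold; in canonical form it is h + j <= -1.
Before assert y >= 1 and h - 5 > 2: y >= 1 and h > 7 and h + j <= -1
Before v := 2*j - 2*j: y >= 1 and h > 7 and h + j <= -1
Before v := y - y: y >= 1 and h > 7 and h + j <= -1
Before havoc v: y >= 1 and h > 7 and h + j <= -1
Before y := h + v - 8: h + v >= 9 and h > 7 and h + j <= -1
Answer: WP = h + v >= 9 and h > 7 and h + j <= -1


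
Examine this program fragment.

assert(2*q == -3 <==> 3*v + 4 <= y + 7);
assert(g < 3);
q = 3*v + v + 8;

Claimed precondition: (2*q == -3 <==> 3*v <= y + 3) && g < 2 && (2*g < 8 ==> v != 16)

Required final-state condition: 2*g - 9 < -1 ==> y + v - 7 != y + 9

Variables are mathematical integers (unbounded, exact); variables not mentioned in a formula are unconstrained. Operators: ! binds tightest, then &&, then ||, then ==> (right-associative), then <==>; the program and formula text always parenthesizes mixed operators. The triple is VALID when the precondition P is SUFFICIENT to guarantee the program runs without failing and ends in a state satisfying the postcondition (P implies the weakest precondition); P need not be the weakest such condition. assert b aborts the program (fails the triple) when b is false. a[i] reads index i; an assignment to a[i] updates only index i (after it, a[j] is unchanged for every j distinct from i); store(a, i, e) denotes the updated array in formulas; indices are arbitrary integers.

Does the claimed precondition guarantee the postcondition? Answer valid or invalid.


Working backward. After the program, the postcondition 2*g - 9 < -1 ==> y + v - 7 != y + 9 must hold; in canonical form it is 2*g < 8 ==> v != 16.
Before q := 3*v + v + 8: 2*g < 8 ==> v != 16
Before assert g < 3: g < 3 && (2*g < 8 ==> v != 16)
Before assert 2*q == -3 <==> 3*v + 4 <= y + 7: (2*q == -3 <==> 3*v <= y + 3) && g < 3 && (2*g < 8 ==> v != 16)
The weakest precondition is (2*q == -3 <==> 3*v <= y + 3) && g < 3 && (2*g < 8 ==> v != 16).
Check whether (2*q == -3 <==> 3*v <= y + 3) && g < 2 && (2*g < 8 ==> v != 16) implies it.
Every state satisfying the precondition satisfies the weakest precondition: the implication holds.
Answer: valid
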